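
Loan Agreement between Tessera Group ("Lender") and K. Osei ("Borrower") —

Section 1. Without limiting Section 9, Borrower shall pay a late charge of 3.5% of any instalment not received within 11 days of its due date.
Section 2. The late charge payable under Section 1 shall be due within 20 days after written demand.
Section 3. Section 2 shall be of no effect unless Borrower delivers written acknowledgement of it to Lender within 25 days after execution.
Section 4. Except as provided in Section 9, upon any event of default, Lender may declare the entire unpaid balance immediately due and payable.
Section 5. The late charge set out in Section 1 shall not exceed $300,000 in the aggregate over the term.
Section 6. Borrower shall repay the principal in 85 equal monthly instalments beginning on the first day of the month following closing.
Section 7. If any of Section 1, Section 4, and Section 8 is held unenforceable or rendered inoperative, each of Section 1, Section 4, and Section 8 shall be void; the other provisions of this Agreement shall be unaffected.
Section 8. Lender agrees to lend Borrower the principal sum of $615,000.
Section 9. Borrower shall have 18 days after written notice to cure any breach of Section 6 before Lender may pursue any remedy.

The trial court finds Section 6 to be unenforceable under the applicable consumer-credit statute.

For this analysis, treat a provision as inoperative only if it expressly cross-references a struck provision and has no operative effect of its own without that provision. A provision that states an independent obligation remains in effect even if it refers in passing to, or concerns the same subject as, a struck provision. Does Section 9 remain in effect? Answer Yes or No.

No

Section 6 is struck. The only function of Section 9 is the cure period for breach of Section 6, so it cannot stand once Section 6 is removed. Although Section 4 refers to Section 9, its operative terms do not depend on Section 9, so it remains in effect. Section 1 mentions Section 9 but its own obligation stands independently of Section 9, so Section 1 is not affected. Section 7 ties Section 1, Section 4, and Section 8 together, but none of those is affected here; the remaining provisions continue in force under Section 7. Section 1, Section 2, Section 3, Section 4, Section 5, Section 7, and Section 8 remain in effect. Section 9 is among the inoperative provisions, so the answer is no.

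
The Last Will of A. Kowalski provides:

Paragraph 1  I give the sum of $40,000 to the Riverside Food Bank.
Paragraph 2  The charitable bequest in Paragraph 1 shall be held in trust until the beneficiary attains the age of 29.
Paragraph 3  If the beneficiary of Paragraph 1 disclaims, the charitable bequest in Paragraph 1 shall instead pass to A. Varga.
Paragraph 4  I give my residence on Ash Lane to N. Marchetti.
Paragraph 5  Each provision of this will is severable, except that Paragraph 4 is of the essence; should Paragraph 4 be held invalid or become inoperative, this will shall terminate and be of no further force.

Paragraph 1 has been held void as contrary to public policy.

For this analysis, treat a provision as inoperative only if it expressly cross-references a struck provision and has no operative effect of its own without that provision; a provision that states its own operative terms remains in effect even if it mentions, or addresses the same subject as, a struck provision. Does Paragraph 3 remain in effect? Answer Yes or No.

Paragraph 1 is struck. Paragraph 2 operates only by reference to Paragraph 1, so it falls with Paragraph 1. Paragraph 3 merely fixes the alternative disposition for Paragraph 1; with Paragraph 1 gone it has nothing to operate on and falls away. Paragraph 5 makes Paragraph 4 an essential term, but Paragraph 4 is unaffected, so the severability proviso in Paragraph 5 preserves the remaining provisions. The provisions still in force are Paragraph 4 and Paragraph 5. Paragraph 3 is among the inoperative provisions, so the answer is no.

No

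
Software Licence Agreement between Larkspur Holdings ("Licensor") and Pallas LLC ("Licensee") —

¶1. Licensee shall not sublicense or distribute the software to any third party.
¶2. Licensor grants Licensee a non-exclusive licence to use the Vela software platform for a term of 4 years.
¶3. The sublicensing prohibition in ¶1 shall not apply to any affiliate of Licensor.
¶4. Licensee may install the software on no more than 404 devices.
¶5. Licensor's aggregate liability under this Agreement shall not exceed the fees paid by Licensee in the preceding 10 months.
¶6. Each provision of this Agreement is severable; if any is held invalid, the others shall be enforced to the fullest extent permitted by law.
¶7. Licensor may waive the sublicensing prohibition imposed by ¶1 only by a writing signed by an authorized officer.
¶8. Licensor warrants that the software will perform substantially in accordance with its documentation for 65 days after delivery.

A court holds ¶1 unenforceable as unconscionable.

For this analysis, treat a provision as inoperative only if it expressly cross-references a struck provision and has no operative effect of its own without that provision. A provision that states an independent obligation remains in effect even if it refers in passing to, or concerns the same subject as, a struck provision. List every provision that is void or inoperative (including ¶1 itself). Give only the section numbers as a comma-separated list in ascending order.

1, 3, 7

¶1 is struck. ¶3 has no operative effect of its own apart from ¶1 and is therefore inoperative. ¶7 has no operative effect of its own apart from ¶1 and is therefore inoperative. Under the severability clause in ¶6, the remaining provisions continue in force. The provisions still in force are ¶2, ¶4, ¶5, ¶6, and ¶8.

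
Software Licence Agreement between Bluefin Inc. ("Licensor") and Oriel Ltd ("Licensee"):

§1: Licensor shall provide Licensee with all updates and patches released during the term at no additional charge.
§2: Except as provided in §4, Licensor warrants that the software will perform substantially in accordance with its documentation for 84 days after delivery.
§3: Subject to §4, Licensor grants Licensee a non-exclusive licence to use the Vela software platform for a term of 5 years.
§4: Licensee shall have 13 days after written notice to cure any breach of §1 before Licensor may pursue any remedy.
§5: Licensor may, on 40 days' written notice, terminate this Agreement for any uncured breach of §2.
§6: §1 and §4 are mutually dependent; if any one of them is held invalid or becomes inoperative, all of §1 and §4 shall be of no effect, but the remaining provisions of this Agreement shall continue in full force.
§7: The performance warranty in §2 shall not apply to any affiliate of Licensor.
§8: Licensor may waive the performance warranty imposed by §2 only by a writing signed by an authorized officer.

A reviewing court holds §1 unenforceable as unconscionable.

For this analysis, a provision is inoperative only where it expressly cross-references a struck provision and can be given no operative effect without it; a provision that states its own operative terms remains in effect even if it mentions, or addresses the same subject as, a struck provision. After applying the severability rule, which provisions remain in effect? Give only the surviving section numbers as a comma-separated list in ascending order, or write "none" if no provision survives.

2, 3, 5, 6, 7, 8

§1 is struck. The only function of §4 is the cure period for breach of §1, so it cannot stand once §1 is removed. §3 mentions §4 but its own obligation stands independently of §4, so §3 is not affected. Although §2 refers to §4, its operative terms do not depend on §4, so it remains in effect. §6 declares §1 and §4 mutually dependent; since one of them has fallen, all of them are of no effect. The remainder continues in force under §6. That leaves §2, §3, §5, §6, §7, and §8 in effect.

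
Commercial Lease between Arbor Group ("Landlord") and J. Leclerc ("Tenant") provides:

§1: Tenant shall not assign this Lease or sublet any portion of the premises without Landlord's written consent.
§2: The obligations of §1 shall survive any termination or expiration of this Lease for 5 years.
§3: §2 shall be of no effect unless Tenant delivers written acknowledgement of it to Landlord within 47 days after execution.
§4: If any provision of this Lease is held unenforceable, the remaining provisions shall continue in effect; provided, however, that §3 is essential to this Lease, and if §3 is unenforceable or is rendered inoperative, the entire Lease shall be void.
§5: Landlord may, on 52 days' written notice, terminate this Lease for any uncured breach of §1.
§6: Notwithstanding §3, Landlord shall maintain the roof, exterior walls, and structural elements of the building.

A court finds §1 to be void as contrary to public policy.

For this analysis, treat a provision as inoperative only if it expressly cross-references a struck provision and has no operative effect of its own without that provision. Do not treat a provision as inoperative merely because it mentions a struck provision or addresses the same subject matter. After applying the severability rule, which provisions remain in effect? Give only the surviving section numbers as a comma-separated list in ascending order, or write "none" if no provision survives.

§1 is struck. §2 operates only by reference to §1, so it falls with §1. The only function of §5 is the termination right for breach of §1, so it cannot stand once §1 is removed. §3 merely fixes the acknowledgement condition for §2; with §2 gone it has nothing to operate on and falls away. §4 makes §3 an essential term, and §3 has been rendered inoperative by the cascade; under §4, the entire Lease is therefore void. No provision of the Lease survives.

none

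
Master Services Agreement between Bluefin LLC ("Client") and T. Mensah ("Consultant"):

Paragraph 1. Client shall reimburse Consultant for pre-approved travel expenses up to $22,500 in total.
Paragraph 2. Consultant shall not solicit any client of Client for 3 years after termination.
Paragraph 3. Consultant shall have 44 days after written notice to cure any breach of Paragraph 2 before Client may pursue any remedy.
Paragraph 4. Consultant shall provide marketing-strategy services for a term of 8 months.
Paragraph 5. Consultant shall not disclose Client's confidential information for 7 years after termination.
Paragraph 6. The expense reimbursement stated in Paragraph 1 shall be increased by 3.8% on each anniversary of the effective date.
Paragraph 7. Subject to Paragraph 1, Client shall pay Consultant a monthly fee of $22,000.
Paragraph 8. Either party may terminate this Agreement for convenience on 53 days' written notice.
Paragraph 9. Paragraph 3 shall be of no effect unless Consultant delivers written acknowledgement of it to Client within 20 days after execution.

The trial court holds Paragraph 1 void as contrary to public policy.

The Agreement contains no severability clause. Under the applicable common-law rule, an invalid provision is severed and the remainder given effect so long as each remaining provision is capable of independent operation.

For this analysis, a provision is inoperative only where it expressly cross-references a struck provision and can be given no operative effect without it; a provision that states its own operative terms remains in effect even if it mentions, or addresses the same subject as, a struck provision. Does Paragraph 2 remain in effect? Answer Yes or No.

Paragraph 1 is struck. Paragraph 6 does nothing except set the escalation of the expense reimbursement by reference to Paragraph 1; with Paragraph 1 gone it has no independent effect and is inoperative. Paragraph 7 mentions Paragraph 1 but its own obligation stands independently of Paragraph 1, so Paragraph 7 is not affected. With no severability clause, the stated default rule severs what cannot stand and enforces each remaining provision that can operate on its own. The provisions still in force are Paragraph 2, Paragraph 3, Paragraph 4, Paragraph 5, Paragraph 7, Paragraph 8, and Paragraph 9. Paragraph 2 is among the surviving provisions, so the answer is yes.

Yes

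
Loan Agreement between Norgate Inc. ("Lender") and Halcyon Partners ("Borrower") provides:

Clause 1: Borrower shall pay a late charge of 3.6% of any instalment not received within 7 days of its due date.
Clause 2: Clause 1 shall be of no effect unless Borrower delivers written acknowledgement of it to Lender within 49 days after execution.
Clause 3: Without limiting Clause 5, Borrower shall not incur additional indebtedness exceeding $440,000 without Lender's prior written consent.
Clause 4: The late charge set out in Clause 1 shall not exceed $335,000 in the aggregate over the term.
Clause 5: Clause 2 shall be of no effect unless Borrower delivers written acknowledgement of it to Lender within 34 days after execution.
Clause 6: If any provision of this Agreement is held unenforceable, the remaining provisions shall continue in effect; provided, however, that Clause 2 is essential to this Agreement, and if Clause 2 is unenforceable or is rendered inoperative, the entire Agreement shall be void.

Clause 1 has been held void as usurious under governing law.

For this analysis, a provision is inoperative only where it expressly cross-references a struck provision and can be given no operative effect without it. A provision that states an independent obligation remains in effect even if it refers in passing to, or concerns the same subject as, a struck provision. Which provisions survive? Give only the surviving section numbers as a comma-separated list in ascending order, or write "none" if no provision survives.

none

Clause 1 is struck. Clause 2 has no operative effect of its own apart from Clause 1 and is therefore inoperative. Clause 4 has no operative effect of its own apart from Clause 1 and is therefore inoperative. Clause 5 merely fixes the acknowledgement condition for Clause 2; with Clause 2 gone it has nothing to operate on and falls away. Clause 6 makes Clause 2 an essential term, and Clause 2 has been rendered inoperative by the cascade; under Clause 6, the entire Agreement is therefore void. No provision of the Agreement survives.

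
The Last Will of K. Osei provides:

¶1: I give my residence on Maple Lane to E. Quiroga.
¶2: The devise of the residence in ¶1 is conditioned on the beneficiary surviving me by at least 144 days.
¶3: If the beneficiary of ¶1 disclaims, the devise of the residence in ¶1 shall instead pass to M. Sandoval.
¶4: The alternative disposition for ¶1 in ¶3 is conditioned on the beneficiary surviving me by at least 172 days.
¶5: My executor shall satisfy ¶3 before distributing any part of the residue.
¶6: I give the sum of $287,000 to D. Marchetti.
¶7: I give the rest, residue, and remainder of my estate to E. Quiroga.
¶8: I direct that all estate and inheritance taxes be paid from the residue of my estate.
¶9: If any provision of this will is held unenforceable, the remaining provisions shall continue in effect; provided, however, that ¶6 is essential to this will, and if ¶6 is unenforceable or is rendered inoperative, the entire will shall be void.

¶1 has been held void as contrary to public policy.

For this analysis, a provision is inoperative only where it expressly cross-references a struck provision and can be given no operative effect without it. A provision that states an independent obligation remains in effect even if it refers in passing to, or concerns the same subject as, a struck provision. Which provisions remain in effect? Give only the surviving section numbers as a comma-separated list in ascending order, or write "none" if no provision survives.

6, 7, 8, 9

¶1 is struck. ¶2 merely fixes the survivorship condition on ¶1; with ¶1 gone it has nothing to operate on and falls away. ¶3 operates only by reference to ¶1, so it falls with ¶1. ¶4 operates only by reference to ¶3, so it falls with ¶3. ¶5 operates only by reference to ¶3, so it falls with ¶3. ¶9 makes ¶6 an essential term, but ¶6 is unaffected, so the severability proviso in ¶9 preserves the remaining provisions. ¶6, ¶7, ¶8, and ¶9 remain in effect.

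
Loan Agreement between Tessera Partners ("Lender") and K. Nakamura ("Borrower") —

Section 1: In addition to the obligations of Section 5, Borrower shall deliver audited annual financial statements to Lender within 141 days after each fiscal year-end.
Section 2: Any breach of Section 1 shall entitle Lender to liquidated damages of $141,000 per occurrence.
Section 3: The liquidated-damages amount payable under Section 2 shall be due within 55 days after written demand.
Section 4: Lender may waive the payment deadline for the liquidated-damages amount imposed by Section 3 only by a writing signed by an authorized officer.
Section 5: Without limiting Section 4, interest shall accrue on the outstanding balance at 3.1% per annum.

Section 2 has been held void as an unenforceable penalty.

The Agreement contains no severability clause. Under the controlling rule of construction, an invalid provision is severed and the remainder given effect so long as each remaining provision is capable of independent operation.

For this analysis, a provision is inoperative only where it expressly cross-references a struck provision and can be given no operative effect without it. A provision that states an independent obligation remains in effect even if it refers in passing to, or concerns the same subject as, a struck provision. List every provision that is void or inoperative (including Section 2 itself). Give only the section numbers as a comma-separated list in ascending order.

2, 3, 4

Section 2 is struck. Section 3 has no operative effect of its own apart from Section 2 and is therefore inoperative. The only function of Section 4 is the waiver condition for Section 3, so it cannot stand once Section 3 is removed. Although Section 5 refers to Section 4, its operative terms do not depend on Section 4, so it remains in effect. With no severability clause, the stated default rule severs what cannot stand and enforces each remaining provision that can operate on its own. That leaves Section 1 and Section 5 in effect.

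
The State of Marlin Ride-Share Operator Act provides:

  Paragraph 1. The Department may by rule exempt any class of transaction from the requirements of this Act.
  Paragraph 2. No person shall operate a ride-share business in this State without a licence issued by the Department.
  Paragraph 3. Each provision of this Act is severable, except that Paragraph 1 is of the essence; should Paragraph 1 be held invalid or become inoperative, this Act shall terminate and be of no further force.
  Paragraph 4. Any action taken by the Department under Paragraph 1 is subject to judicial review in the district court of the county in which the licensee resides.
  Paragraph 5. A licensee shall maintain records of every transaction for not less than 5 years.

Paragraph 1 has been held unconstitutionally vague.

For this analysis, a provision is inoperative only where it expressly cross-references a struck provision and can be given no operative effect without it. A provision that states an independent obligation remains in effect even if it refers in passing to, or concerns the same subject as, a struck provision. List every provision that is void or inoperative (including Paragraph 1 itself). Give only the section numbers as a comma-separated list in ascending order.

Paragraph 1 is struck. Paragraph 4 has no operative effect of its own apart from Paragraph 1 and is therefore inoperative. Paragraph 3 makes Paragraph 1 an essential term, and Paragraph 1 is the provision held invalid; under Paragraph 3, the entire Act is therefore void. No provision of the Act survives.

1, 2, 3, 4, 5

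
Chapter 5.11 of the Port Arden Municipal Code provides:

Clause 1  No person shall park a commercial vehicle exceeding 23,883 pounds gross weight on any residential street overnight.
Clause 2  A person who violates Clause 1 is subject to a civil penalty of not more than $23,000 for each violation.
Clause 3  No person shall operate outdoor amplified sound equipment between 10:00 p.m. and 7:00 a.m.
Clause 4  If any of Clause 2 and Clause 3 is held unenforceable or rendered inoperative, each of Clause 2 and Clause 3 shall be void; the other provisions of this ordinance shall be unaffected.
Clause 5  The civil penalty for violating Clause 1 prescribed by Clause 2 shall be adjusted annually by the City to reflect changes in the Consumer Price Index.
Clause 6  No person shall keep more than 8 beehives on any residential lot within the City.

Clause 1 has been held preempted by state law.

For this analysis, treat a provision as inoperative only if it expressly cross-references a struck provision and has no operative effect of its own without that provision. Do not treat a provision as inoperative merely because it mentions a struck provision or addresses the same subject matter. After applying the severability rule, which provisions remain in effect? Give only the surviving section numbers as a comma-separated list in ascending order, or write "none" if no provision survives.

4, 6

Clause 1 is struck. Clause 2 operates only by reference to Clause 1, so it falls with Clause 1. Clause 5 operates only by reference to Clause 2, so it falls with Clause 2. Clause 4 declares Clause 2 and Clause 3 mutually dependent; since one of them has fallen, all of them are of no effect. That brings down Clause 3 as well. The remainder continues in force under Clause 4. The provisions still in force are Clause 4 and Clause 6.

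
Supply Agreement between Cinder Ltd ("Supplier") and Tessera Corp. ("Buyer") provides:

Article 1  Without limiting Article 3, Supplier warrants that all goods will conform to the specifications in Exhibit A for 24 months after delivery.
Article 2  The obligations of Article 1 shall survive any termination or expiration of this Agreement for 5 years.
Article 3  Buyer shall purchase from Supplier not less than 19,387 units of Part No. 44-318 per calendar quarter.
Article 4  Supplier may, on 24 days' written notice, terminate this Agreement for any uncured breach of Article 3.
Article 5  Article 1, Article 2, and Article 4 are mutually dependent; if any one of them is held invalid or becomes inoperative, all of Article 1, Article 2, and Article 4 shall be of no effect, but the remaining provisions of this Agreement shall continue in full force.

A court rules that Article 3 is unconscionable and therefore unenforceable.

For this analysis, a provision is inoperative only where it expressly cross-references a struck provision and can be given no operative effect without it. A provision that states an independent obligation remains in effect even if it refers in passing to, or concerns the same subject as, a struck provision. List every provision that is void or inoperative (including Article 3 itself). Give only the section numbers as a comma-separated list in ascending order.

Article 3 is struck. The only function of Article 4 is the termination right for breach of Article 3, so it cannot stand once Article 3 is removed. Article 5 declares Article 1, Article 2, and Article 4 mutually dependent; since one of them has fallen, all of them are of no effect. That brings down Article 1 and Article 2 as well. The remainder continues in force under Article 5. Only Article 5 remains in effect.

1, 2, 3, 4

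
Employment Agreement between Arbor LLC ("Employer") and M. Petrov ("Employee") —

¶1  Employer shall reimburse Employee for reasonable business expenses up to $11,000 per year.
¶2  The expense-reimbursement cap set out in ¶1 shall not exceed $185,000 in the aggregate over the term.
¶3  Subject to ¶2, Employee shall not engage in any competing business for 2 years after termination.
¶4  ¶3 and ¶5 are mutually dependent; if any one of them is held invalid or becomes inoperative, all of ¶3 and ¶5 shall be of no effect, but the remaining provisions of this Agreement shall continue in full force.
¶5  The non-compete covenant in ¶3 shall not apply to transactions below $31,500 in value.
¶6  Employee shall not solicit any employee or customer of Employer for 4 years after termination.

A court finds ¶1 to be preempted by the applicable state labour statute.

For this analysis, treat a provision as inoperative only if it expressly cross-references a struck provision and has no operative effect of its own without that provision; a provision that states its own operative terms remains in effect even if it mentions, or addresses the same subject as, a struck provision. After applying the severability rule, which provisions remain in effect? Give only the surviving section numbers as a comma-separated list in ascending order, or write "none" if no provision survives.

¶1 is struck. The whole of ¶2 is the aggregate cap on the expense-reimbursement cap, defined by reference to ¶1, so ¶2 cannot stand once ¶1 is removed. ¶3 mentions ¶2 but its own obligation stands independently of ¶2, so ¶3 is not affected. ¶4 ties ¶3 and ¶5 together, but none of those is affected here; the remaining provisions continue in force under ¶4. That leaves ¶3, ¶4, ¶5, and ¶6 in effect.

3, 4, 5, 6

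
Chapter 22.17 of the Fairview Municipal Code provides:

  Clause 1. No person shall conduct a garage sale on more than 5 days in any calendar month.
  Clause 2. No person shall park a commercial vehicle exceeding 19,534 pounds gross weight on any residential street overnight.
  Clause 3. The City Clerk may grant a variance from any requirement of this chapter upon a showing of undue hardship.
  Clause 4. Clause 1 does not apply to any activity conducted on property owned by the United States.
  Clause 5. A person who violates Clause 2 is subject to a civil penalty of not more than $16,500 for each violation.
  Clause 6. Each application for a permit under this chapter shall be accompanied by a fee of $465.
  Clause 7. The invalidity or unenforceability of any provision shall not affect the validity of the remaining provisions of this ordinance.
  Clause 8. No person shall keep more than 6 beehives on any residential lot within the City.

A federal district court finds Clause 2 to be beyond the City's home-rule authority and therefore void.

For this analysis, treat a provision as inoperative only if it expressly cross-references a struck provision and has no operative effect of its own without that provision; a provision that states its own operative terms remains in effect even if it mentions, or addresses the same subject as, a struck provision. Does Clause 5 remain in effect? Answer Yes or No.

Clause 2 is struck. Clause 5 operates only by reference to Clause 2, so it falls with Clause 2. Clause 7 is a severability clause and preserves every provision that can still be given independent effect. Clause 1, Clause 3, Clause 4, Clause 6, Clause 7, and Clause 8 remain in effect. Clause 5 is among the inoperative provisions, so the answer is no.

No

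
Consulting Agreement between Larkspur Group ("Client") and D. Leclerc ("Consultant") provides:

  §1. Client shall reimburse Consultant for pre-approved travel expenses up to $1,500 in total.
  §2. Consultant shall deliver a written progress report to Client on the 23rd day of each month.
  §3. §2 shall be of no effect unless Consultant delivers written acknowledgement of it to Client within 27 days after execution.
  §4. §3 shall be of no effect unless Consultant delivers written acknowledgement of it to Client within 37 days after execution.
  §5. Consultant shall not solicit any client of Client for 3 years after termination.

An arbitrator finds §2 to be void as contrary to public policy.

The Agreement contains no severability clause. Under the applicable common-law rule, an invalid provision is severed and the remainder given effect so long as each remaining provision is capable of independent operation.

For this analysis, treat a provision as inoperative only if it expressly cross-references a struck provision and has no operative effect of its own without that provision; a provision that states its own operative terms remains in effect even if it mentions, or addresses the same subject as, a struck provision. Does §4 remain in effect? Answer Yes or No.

No

§2 is struck. The only function of §3 is the acknowledgement condition for §2, so it cannot stand once §2 is removed. §4 merely fixes the acknowledgement condition for §3; with §3 gone it has nothing to operate on and falls away. Under the stated default rule, only provisions that cannot operate independently fall away; the rest are enforced. That leaves §1 and §5 in effect. §4 is among the inoperative provisions, so the answer is no.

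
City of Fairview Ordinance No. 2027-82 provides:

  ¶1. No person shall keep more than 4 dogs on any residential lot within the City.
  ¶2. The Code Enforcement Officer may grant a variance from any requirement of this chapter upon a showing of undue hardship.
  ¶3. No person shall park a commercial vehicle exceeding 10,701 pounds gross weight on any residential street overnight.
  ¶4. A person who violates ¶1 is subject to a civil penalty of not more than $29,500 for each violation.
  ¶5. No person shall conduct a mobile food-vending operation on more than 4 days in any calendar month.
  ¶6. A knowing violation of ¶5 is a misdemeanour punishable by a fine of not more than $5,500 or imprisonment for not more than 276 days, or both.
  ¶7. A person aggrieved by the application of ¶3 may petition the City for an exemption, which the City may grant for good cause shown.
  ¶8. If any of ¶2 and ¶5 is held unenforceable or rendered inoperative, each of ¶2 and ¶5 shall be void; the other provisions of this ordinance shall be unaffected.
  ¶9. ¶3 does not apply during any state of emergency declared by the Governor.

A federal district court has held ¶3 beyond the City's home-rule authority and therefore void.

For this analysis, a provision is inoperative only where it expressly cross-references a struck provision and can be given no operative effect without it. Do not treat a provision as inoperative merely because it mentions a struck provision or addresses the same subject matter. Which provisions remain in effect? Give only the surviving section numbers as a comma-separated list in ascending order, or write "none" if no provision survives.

1, 2, 4, 5, 6, 8

¶3 is struck. ¶7 has no operative effect of its own apart from ¶3 and is therefore inoperative. The only function of ¶9 is the emergency suspension of ¶3, so it cannot stand once ¶3 is removed. ¶8 ties ¶2 and ¶5 together, but none of those is affected here; the remaining provisions continue in force under ¶8. The provisions still in force are ¶1, ¶2, ¶4, ¶5, ¶6, and ¶8.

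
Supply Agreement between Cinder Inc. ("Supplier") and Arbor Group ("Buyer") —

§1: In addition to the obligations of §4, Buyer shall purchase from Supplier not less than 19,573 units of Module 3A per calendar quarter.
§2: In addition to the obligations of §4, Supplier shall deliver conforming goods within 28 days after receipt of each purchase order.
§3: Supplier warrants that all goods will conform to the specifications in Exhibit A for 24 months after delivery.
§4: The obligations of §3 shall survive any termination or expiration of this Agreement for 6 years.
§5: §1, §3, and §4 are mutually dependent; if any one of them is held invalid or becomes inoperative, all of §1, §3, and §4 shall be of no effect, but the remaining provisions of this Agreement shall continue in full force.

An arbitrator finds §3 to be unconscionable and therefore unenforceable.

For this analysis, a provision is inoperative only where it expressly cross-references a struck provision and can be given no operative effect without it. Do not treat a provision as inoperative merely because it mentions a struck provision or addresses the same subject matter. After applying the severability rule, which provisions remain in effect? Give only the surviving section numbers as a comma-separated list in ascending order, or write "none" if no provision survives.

§3 is struck. §4 has no operative effect of its own apart from §3 and is therefore inoperative. §2 mentions §4 but its own obligation stands independently of §4, so §2 is not affected. §5 declares §1, §3, and §4 mutually dependent; since one of them has fallen, all of them are of no effect. That brings down §1 as well. The remainder continues in force under §5. §2 and §5 remain in effect.

2, 5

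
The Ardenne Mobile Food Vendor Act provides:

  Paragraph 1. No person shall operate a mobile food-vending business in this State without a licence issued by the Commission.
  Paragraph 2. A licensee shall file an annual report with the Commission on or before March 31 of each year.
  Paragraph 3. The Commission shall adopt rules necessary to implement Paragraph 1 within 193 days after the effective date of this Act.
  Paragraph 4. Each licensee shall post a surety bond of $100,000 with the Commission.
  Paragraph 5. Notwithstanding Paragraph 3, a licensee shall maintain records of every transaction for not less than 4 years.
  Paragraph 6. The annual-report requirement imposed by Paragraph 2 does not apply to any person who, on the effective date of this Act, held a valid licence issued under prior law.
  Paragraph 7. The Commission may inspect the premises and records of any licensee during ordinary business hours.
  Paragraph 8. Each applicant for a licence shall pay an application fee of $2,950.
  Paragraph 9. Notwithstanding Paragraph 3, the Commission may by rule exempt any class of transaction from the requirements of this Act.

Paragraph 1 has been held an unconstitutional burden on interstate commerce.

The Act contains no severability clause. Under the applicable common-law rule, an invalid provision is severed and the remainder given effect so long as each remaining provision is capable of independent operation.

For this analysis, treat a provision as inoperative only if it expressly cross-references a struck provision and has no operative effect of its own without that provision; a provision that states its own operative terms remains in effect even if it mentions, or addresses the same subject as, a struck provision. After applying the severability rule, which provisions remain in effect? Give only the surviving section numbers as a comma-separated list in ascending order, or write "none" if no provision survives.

2, 4, 5, 6, 7, 8, 9

Paragraph 1 is struck. Paragraph 3 has no operative effect of its own apart from Paragraph 1 and is therefore inoperative. Paragraph 5 mentions Paragraph 3 but its own obligation stands independently of Paragraph 3, so Paragraph 5 is not affected. Paragraph 9 mentions Paragraph 3 but its own obligation stands independently of Paragraph 3, so Paragraph 9 is not affected. Under the stated default rule, only provisions that cannot operate independently fall away; the rest are enforced. The provisions still in force are Paragraph 2, Paragraph 4, Paragraph 5, Paragraph 6, Paragraph 7, Paragraph 8, and Paragraph 9.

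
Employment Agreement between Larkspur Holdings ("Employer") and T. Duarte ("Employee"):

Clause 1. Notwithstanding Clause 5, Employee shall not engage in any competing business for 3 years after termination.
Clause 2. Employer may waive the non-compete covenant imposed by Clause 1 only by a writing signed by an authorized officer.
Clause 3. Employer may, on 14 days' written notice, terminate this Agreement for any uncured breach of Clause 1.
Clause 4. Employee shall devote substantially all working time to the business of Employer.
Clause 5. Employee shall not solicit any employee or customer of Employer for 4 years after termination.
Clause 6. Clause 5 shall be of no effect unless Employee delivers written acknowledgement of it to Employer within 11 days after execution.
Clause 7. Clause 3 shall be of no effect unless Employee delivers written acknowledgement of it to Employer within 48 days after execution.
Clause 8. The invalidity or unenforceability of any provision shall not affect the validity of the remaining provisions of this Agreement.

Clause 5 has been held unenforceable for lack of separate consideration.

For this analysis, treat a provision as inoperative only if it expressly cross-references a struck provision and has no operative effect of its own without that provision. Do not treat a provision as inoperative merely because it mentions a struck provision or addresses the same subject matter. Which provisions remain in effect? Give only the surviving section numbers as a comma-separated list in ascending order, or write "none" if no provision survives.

Clause 5 is struck. Clause 6 has no operative effect of its own apart from Clause 5 and is therefore inoperative. Although Clause 1 refers to Clause 5, its operative terms do not depend on Clause 5, so it remains in effect. Under the severability clause in Clause 8, the remaining provisions continue in force. That leaves Clause 1, Clause 2, Clause 3, Clause 4, Clause 7, and Clause 8 in effect.

1, 2, 3, 4, 7, 8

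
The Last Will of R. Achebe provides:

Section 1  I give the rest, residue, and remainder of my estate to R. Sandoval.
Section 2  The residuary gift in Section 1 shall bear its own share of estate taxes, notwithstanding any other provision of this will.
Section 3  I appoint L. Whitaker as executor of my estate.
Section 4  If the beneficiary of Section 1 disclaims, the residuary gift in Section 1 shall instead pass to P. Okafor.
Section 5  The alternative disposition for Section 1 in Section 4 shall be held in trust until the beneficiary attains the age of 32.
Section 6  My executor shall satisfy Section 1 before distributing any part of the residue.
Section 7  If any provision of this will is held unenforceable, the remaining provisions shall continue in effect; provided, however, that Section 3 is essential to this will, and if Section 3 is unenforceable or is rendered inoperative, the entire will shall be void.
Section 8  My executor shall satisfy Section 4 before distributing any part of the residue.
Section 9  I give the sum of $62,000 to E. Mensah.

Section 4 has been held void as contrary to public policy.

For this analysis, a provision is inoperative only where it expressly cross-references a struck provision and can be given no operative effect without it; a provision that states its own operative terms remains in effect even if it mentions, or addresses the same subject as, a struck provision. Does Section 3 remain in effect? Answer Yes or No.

Section 4 is struck. The only function of Section 5 is the trust for Section 4, so it cannot stand once Section 4 is removed. Section 8 operates only by reference to Section 4, so it falls with Section 4. Section 7 makes Section 3 an essential term, but Section 3 is unaffected, so the severability proviso in Section 7 preserves the remaining provisions. Section 1, Section 2, Section 3, Section 6, Section 7, and Section 9 remain in effect. Section 3 is among the surviving provisions, so the answer is yes.

Yes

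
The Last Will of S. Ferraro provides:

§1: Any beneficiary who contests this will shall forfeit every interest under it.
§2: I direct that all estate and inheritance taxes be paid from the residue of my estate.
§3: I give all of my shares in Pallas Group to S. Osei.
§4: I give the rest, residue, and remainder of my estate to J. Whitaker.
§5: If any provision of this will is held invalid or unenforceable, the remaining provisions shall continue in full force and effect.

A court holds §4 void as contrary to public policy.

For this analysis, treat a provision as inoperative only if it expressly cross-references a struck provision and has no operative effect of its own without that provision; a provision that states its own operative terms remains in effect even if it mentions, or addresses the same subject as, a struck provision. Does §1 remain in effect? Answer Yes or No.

§4 is struck. Nothing else in the will is defined by reference to §4. Under the severability clause in §5, the remaining provisions continue in force. §1, §2, §3, and §5 remain in effect. §1 is among the surviving provisions, so the answer is yes.

Yes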